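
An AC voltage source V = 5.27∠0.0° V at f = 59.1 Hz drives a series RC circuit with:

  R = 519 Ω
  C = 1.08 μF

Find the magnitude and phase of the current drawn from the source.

Step 1 — Angular frequency: ω = 2π·f = 2π·59.1 = 371.3 rad/s.
Step 2 — Component impedances:
  R: Z = R = 519 Ω
  C: Z = 1/(jωC) = -j/(ω·C) = 0 - j2493 Ω
Step 3 — Series combination: Z_total = R + C = 519 - j2493 Ω = 2547∠-78.2° Ω.
Step 4 — Source phasor: V = 5.27∠0.0° V = 5.27 V.
Step 5 — Ohm's law: I = V / Z_total = (5.27) / (519 - j2493) = 0.0004216 + j0.002026 A.
Step 6 — Convert to polar: |I| = 0.002069 A, ∠I = 78.2°.

I = 0.002069∠78.2° A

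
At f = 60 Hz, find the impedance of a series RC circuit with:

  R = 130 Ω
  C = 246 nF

Step 1 — Angular frequency: ω = 2π·f = 2π·60 = 377 rad/s.
Step 2 — Component impedances:
  R: Z = R = 130 Ω
  C: Z = 1/(jωC) = -j/(ω·C) = 0 - j1.078e+04 Ω
Step 3 — Series combination: Z_total = R + C = 130 - j1.078e+04 Ω = 1.078e+04∠-89.3° Ω.

Z = 130 - j1.078e+04 Ω = 1.078e+04∠-89.3° Ω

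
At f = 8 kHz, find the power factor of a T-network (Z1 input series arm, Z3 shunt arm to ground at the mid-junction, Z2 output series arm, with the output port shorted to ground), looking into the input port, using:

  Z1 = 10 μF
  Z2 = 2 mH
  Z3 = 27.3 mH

Step 1 — Angular frequency: ω = 2π·f = 2π·8000 = 5.027e+04 rad/s.
Step 2 — Component impedances:
  Z1: Z = 1/(jωC) = -j/(ω·C) = 0 - j1.989 Ω
  Z2: Z = jωL = j·5.027e+04·0.002 = 0 + j100.5 Ω
  Z3: Z = jωL = j·5.027e+04·0.0273 = 0 + j1372 Ω
Step 3 — With the output port shorted to ground, the output series arm Z2 runs from the junction to ground; the shunt arm Z3 also runs from the junction to ground. They appear in parallel: Z3 || Z2 = 0 + j93.67 Ω.
Step 4 — Series with input arm Z1: Z_in = Z1 + (Z3 || Z2) = 0 + j91.68 Ω = 91.68∠90.0° Ω.
Step 5 — Power factor: PF = cos(φ) = Re(Z)/|Z| = 0/91.68 = 0.
Step 6 — Type: Im(Z) = 91.68 ⇒ lagging (phase φ = 90.0°).

PF = 0 (lagging, φ = 90.0°)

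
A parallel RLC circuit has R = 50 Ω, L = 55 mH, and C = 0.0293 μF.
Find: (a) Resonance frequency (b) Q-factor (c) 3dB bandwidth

Step 1 — Resonance: ω₀ = 1/√(LC) = 1/√(0.055·2.93e-08) = 2.491e+04 rad/s.
Step 2 — f₀ = ω₀/(2π) = 3965 Hz.
Step 3 — Parallel Q: Q = R/(ω₀L) = 50/(2.491e+04·0.055) = 0.03649.
Step 4 — Bandwidth: Δω = ω₀/Q = 6.826e+05 rad/s; BW = Δω/(2π) = 1.086e+05 Hz.

(a) f₀ = 3965 Hz  (b) Q = 0.03649  (c) BW = 1.086e+05 Hz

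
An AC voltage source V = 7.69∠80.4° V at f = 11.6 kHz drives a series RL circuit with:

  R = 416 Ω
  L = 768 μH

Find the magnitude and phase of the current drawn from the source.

Step 1 — Angular frequency: ω = 2π·f = 2π·1.16e+04 = 7.288e+04 rad/s.
Step 2 — Component impedances:
  R: Z = R = 416 Ω
  L: Z = jωL = j·7.288e+04·0.000768 = 0 + j55.98 Ω
Step 3 — Series combination: Z_total = R + L = 416 + j55.98 Ω = 419.7∠7.7° Ω.
Step 4 — Source phasor: V = 7.69∠80.4° V = 1.282 + j7.582 V.
Step 5 — Ohm's law: I = V / Z_total = (1.282 + j7.582) / (416 + j55.98) = 0.005437 + j0.0175 A.
Step 6 — Convert to polar: |I| = 0.01832 A, ∠I = 72.7°.

I = 0.01832∠72.7° A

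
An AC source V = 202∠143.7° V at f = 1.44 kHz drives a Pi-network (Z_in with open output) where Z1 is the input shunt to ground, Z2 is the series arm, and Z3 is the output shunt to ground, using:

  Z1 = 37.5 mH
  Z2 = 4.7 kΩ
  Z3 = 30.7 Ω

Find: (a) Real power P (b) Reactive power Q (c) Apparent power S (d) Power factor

Step 1 — Angular frequency: ω = 2π·f = 2π·1440 = 9048 rad/s.
Step 2 — Component impedances:
  Z1: Z = jωL = j·9048·0.0375 = 0 + j339.3 Ω
  Z2: Z = R = 4700 Ω
  Z3: Z = R = 30.7 Ω
Step 3 — With open output, the series arm Z2 and the output shunt Z3 appear in series to ground: Z2 + Z3 = 4731 Ω.
Step 4 — Parallel with input shunt Z1: Z_in = Z1 || (Z2 + Z3) = 24.21 + j337.6 Ω = 338.4∠85.9° Ω.
Step 5 — Source phasor: V = 202∠143.7° V = -162.8 + j119.6 V.
Step 6 — Current: I = V / Z = 0.318 + j0.5051 A = 0.5969∠57.8° A.
Step 7 — Complex power: S = V·I* = 8.625 + j120.3 VA.
Step 8 — Real power: P = Re(S) = 8.625 W.
Step 9 — Reactive power: Q = Im(S) = 120.3 VAR.
Step 10 — Apparent power: |S| = 120.6 VA.
Step 11 — Power factor: PF = P/|S| = 0.07154 (lagging).

(a) P = 8.625 W  (b) Q = 120.3 VAR  (c) S = 120.6 VA  (d) PF = 0.07154 (lagging)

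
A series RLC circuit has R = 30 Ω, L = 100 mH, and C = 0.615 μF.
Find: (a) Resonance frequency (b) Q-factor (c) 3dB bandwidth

Step 1 — Resonance: ω₀ = 1/√(LC) = 1/√(0.1·6.15e-07) = 4032 rad/s.
Step 2 — f₀ = ω₀/(2π) = 641.8 Hz.
Step 3 — Series Q: Q = ω₀L/R = 4032·0.1/30 = 13.44.
Step 4 — Bandwidth: Δω = ω₀/Q = 300 rad/s; BW = Δω/(2π) = 47.75 Hz.

(a) f₀ = 641.8 Hz  (b) Q = 13.44  (c) BW = 47.75 Hz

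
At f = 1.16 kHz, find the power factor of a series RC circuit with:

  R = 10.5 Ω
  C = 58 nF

Step 1 — Angular frequency: ω = 2π·f = 2π·1160 = 7288 rad/s.
Step 2 — Component impedances:
  R: Z = R = 10.5 Ω
  C: Z = 1/(jωC) = -j/(ω·C) = 0 - j2366 Ω
Step 3 — Series combination: Z_total = R + C = 10.5 - j2366 Ω = 2366∠-89.7° Ω.
Step 4 — Power factor: PF = cos(φ) = Re(Z)/|Z| = 10.5/2365.6 = 0.004439.
Step 5 — Type: Im(Z) = -2366 ⇒ leading (phase φ = -89.7°).

PF = 0.004439 (leading, φ = -89.7°)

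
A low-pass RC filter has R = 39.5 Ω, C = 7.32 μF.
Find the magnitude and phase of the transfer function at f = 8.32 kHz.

Step 1 — Angular frequency: ω = 2π·8320 = 5.228e+04 rad/s.
Step 2 — Transfer function: H(jω) = 1/(1 + jωRC).
Step 3 — Denominator: 1 + jωRC = 1 + j·5.228e+04·39.5·7.32e-06 = 1 + j15.12.
Step 4 — H = 0.004358 - j0.06587.
Step 5 — Magnitude: |H| = 0.06601 (-23.6 dB); phase: φ = -86.2°.

|H| = 0.06601 (-23.6 dB), φ = -86.2°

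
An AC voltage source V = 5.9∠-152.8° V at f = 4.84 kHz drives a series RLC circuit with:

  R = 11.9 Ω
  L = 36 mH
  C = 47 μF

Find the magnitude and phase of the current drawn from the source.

Step 1 — Angular frequency: ω = 2π·f = 2π·4840 = 3.041e+04 rad/s.
Step 2 — Component impedances:
  R: Z = R = 11.9 Ω
  L: Z = jωL = j·3.041e+04·0.036 = 0 + j1095 Ω
  C: Z = 1/(jωC) = -j/(ω·C) = 0 - j0.6996 Ω
Step 3 — Series combination: Z_total = R + L + C = 11.9 + j1094 Ω = 1094∠89.4° Ω.
Step 4 — Source phasor: V = 5.9∠-152.8° V = -5.248 - j2.697 V.
Step 5 — Ohm's law: I = V / Z_total = (-5.248 - j2.697) / (11.9 + j1094) = -0.002517 + j0.004769 A.
Step 6 — Convert to polar: |I| = 0.005392 A, ∠I = 117.8°.

I = 0.005392∠117.8° A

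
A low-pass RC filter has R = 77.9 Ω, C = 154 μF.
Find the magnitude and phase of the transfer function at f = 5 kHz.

Step 1 — Angular frequency: ω = 2π·5000 = 3.142e+04 rad/s.
Step 2 — Transfer function: H(jω) = 1/(1 + jωRC).
Step 3 — Denominator: 1 + jωRC = 1 + j·3.142e+04·77.9·0.000154 = 1 + j376.9.
Step 4 — H = 7.04e-06 - j0.002653.
Step 5 — Magnitude: |H| = 0.002653 (-51.5 dB); phase: φ = -89.8°.

|H| = 0.002653 (-51.5 dB), φ = -89.8°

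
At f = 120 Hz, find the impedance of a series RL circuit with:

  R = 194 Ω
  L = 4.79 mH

Step 1 — Angular frequency: ω = 2π·f = 2π·120 = 754 rad/s.
Step 2 — Component impedances:
  R: Z = R = 194 Ω
  L: Z = jωL = j·754·0.00479 = 0 + j3.612 Ω
Step 3 — Series combination: Z_total = R + L = 194 + j3.612 Ω = 194∠1.1° Ω.

Z = 194 + j3.612 Ω = 194∠1.1° Ω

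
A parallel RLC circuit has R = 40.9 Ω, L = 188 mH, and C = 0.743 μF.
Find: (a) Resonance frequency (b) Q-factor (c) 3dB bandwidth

Step 1 — Resonance: ω₀ = 1/√(LC) = 1/√(0.188·7.43e-07) = 2676 rad/s.
Step 2 — f₀ = ω₀/(2π) = 425.8 Hz.
Step 3 — Parallel Q: Q = R/(ω₀L) = 40.9/(2676·0.188) = 0.08131.
Step 4 — Bandwidth: Δω = ω₀/Q = 3.291e+04 rad/s; BW = Δω/(2π) = 5237 Hz.

(a) f₀ = 425.8 Hz  (b) Q = 0.08131  (c) BW = 5237 Hz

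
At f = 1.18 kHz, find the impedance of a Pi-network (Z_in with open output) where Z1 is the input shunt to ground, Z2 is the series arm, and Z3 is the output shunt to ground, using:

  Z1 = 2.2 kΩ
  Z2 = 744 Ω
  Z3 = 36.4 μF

Step 1 — Angular frequency: ω = 2π·f = 2π·1180 = 7414 rad/s.
Step 2 — Component impedances:
  Z1: Z = R = 2200 Ω
  Z2: Z = R = 744 Ω
  Z3: Z = 1/(jωC) = -j/(ω·C) = 0 - j3.705 Ω
Step 3 — With open output, the series arm Z2 and the output shunt Z3 appear in series to ground: Z2 + Z3 = 744 - j3.705 Ω.
Step 4 — Parallel with input shunt Z1: Z_in = Z1 || (Z2 + Z3) = 556 - j2.069 Ω = 556∠-0.2° Ω.

Z = 556 - j2.069 Ω = 556∠-0.2° Ω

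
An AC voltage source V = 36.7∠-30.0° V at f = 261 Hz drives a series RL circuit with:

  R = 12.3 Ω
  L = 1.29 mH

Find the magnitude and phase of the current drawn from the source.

Step 1 — Angular frequency: ω = 2π·f = 2π·261 = 1640 rad/s.
Step 2 — Component impedances:
  R: Z = R = 12.3 Ω
  L: Z = jωL = j·1640·0.00129 = 0 + j2.115 Ω
Step 3 — Series combination: Z_total = R + L = 12.3 + j2.115 Ω = 12.48∠9.8° Ω.
Step 4 — Source phasor: V = 36.7∠-30.0° V = 31.78 - j18.35 V.
Step 5 — Ohm's law: I = V / Z_total = (31.78 - j18.35) / (12.3 + j2.115) = 2.261 - j1.881 A.
Step 6 — Convert to polar: |I| = 2.941 A, ∠I = -39.8°.

I = 2.941∠-39.8° A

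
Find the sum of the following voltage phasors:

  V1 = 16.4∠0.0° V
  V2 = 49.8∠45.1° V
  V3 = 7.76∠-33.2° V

Step 1 — Convert each phasor to rectangular form:
  V1 = 16.4·(cos(0.0°) + j·sin(0.0°)) = 16.4 V
  V2 = 49.8·(cos(45.1°) + j·sin(45.1°)) = 35.15 + j35.28 V
  V3 = 7.76·(cos(-33.2°) + j·sin(-33.2°)) = 6.493 - j4.249 V
Step 2 — Sum components: V_total = 58.05 + j31.03 V.
Step 3 — Convert to polar: |V_total| = 65.82 V, ∠V_total = 28.1°.

V_total = 65.82∠28.1° V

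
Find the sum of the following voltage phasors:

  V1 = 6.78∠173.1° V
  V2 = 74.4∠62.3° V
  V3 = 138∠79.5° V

Step 1 — Convert each phasor to rectangular form:
  V1 = 6.78·(cos(173.1°) + j·sin(173.1°)) = -6.731 + j0.8145 V
  V2 = 74.4·(cos(62.3°) + j·sin(62.3°)) = 34.58 + j65.87 V
  V3 = 138·(cos(79.5°) + j·sin(79.5°)) = 25.15 + j135.7 V
Step 2 — Sum components: V_total = 53 + j202.4 V.
Step 3 — Convert to polar: |V_total| = 209.2 V, ∠V_total = 75.3°.

V_total = 209.2∠75.3° V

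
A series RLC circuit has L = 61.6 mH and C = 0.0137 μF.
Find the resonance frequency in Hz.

Step 1 — Resonance condition Im(Z)=0 gives ω₀ = 1/√(LC).
Step 2 — ω₀ = 1/√(0.0616·1.37e-08) = 3.442e+04 rad/s.
Step 3 — f₀ = ω₀/(2π) = 5479 Hz.

f₀ = 5479 Hz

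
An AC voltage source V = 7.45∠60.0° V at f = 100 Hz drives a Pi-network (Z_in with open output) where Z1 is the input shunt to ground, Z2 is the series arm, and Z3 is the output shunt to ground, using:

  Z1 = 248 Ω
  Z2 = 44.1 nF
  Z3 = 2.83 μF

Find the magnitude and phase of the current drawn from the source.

Step 1 — Angular frequency: ω = 2π·f = 2π·100 = 628.3 rad/s.
Step 2 — Component impedances:
  Z1: Z = R = 248 Ω
  Z2: Z = 1/(jωC) = -j/(ω·C) = 0 - j3.609e+04 Ω
  Z3: Z = 1/(jωC) = -j/(ω·C) = 0 - j562.4 Ω
Step 3 — With open output, the series arm Z2 and the output shunt Z3 appear in series to ground: Z2 + Z3 = 0 - j3.665e+04 Ω.
Step 4 — Parallel with input shunt Z1: Z_in = Z1 || (Z2 + Z3) = 248 - j1.678 Ω = 248∠-0.4° Ω.
Step 5 — Source phasor: V = 7.45∠60.0° V = 3.725 + j6.452 V.
Step 6 — Ohm's law: I = V / Z_total = (3.725 + j6.452) / (248 - j1.678) = 0.01484 + j0.02612 A.
Step 7 — Convert to polar: |I| = 0.03004 A, ∠I = 60.4°.

I = 0.03004∠60.4° A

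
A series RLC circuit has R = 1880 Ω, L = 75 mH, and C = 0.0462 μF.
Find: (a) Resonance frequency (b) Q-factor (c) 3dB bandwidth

Step 1 — Resonance condition Im(Z)=0 gives ω₀ = 1/√(LC).
Step 2 — ω₀ = 1/√(0.075·4.62e-08) = 1.699e+04 rad/s.
Step 3 — f₀ = ω₀/(2π) = 2704 Hz.
Step 4 — Series Q: Q = ω₀L/R = 1.699e+04·0.075/1880 = 0.6777.
Step 5 — 3dB bandwidth: Δω = ω₀/Q = 2.507e+04 rad/s; BW = Δω/(2π) = 3989 Hz.

(a) f₀ = 2704 Hz  (b) Q = 0.6777  (c) BW = 3989 Hz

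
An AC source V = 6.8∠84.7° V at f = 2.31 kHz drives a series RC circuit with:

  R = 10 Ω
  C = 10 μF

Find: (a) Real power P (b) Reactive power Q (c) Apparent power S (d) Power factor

Step 1 — Angular frequency: ω = 2π·f = 2π·2310 = 1.451e+04 rad/s.
Step 2 — Component impedances:
  R: Z = R = 10 Ω
  C: Z = 1/(jωC) = -j/(ω·C) = 0 - j6.89 Ω
Step 3 — Series combination: Z_total = R + C = 10 - j6.89 Ω = 12.14∠-34.6° Ω.
Step 4 — Source phasor: V = 6.8∠84.7° V = 0.6281 + j6.771 V.
Step 5 — Current: I = V / Z = -0.2737 + j0.4885 A = 0.56∠119.3° A.
Step 6 — Complex power: S = V·I* = 3.136 - j2.16 VA.
Step 7 — Real power: P = Re(S) = 3.136 W.
Step 8 — Reactive power: Q = Im(S) = -2.16 VAR.
Step 9 — Apparent power: |S| = 3.808 VA.
Step 10 — Power factor: PF = P/|S| = 0.8235 (leading).

(a) P = 3.136 W  (b) Q = -2.16 VAR  (c) S = 3.808 VA  (d) PF = 0.8235 (leading)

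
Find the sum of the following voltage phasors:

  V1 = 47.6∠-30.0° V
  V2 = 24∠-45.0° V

Step 1 — Convert each phasor to rectangular form:
  V1 = 47.6·(cos(-30.0°) + j·sin(-30.0°)) = 41.22 - j23.8 V
  V2 = 24·(cos(-45.0°) + j·sin(-45.0°)) = 16.97 - j16.97 V
Step 2 — Sum components: V_total = 58.19 - j40.77 V.
Step 3 — Convert to polar: |V_total| = 71.05 V, ∠V_total = -35.0°.

V_total = 71.05∠-35.0° V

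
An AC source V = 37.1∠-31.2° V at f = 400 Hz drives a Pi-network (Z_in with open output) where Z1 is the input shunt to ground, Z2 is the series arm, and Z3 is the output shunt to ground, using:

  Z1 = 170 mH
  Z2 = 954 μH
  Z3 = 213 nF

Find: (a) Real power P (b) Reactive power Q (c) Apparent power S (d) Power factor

Step 1 — Angular frequency: ω = 2π·f = 2π·400 = 2513 rad/s.
Step 2 — Component impedances:
  Z1: Z = jωL = j·2513·0.17 = 0 + j427.3 Ω
  Z2: Z = jωL = j·2513·0.000954 = 0 + j2.398 Ω
  Z3: Z = 1/(jωC) = -j/(ω·C) = 0 - j1868 Ω
Step 3 — With open output, the series arm Z2 and the output shunt Z3 appear in series to ground: Z2 + Z3 = 0 - j1866 Ω.
Step 4 — Parallel with input shunt Z1: Z_in = Z1 || (Z2 + Z3) = 0 + j554.2 Ω = 554.2∠90.0° Ω.
Step 5 — Source phasor: V = 37.1∠-31.2° V = 31.73 - j19.22 V.
Step 6 — Current: I = V / Z = -0.03468 - j0.05726 A = 0.06695∠-121.2° A.
Step 7 — Complex power: S = V·I* = 0 + j2.484 VA.
Step 8 — Real power: P = Re(S) = 0 W.
Step 9 — Reactive power: Q = Im(S) = 2.484 VAR.
Step 10 — Apparent power: |S| = 2.484 VA.
Step 11 — Power factor: PF = P/|S| = 0 (lagging).

(a) P = 0 W  (b) Q = 2.484 VAR  (c) S = 2.484 VA  (d) PF = 0 (lagging)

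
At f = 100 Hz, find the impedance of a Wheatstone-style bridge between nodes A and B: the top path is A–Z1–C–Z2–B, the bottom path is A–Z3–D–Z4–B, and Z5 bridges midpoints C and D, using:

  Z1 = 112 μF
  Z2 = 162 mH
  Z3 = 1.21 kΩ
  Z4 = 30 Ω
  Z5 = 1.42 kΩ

Step 1 — Angular frequency: ω = 2π·f = 2π·100 = 628.3 rad/s.
Step 2 — Component impedances:
  Z1: Z = 1/(jωC) = -j/(ω·C) = 0 - j14.21 Ω
  Z2: Z = jωL = j·628.3·0.162 = 0 + j101.8 Ω
  Z3: Z = R = 1210 Ω
  Z4: Z = R = 30 Ω
  Z5: Z = R = 1420 Ω
Step 3 — Bridge requires nodal analysis (the Z5 bridge couples midpoints C and D, so the two paths cannot be reduced to a simple series/parallel combination). Setting node B to ground and injecting 1 A at node A, the 3-node admittance system at A, C, D solves to V_A = Z_AB = 12.78 + j85.75 Ω = 86.7∠81.5° Ω.

Z = 12.78 + j85.75 Ω = 86.7∠81.5° Ω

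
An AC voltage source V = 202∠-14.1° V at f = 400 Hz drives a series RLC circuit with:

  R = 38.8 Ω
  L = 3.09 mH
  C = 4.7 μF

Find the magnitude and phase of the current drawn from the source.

Step 1 — Angular frequency: ω = 2π·f = 2π·400 = 2513 rad/s.
Step 2 — Component impedances:
  R: Z = R = 38.8 Ω
  L: Z = jωL = j·2513·0.00309 = 0 + j7.766 Ω
  C: Z = 1/(jωC) = -j/(ω·C) = 0 - j84.66 Ω
Step 3 — Series combination: Z_total = R + L + C = 38.8 - j76.89 Ω = 86.13∠-63.2° Ω.
Step 4 — Source phasor: V = 202∠-14.1° V = 195.9 - j49.21 V.
Step 5 — Ohm's law: I = V / Z_total = (195.9 - j49.21) / (38.8 - j76.89) = 1.535 + j1.773 A.
Step 6 — Convert to polar: |I| = 2.345 A, ∠I = 49.1°.

I = 2.345∠49.1° A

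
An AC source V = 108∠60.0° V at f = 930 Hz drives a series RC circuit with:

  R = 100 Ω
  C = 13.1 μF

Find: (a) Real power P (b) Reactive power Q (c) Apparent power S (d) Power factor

Step 1 — Angular frequency: ω = 2π·f = 2π·930 = 5843 rad/s.
Step 2 — Component impedances:
  R: Z = R = 100 Ω
  C: Z = 1/(jωC) = -j/(ω·C) = 0 - j13.06 Ω
Step 3 — Series combination: Z_total = R + C = 100 - j13.06 Ω = 100.8∠-7.4° Ω.
Step 4 — Source phasor: V = 108∠60.0° V = 54 + j93.53 V.
Step 5 — Current: I = V / Z = 0.4108 + j0.989 A = 1.071∠67.4° A.
Step 6 — Complex power: S = V·I* = 114.7 - j14.98 VA.
Step 7 — Real power: P = Re(S) = 114.7 W.
Step 8 — Reactive power: Q = Im(S) = -14.98 VAR.
Step 9 — Apparent power: |S| = 115.7 VA.
Step 10 — Power factor: PF = P/|S| = 0.9916 (leading).

(a) P = 114.7 W  (b) Q = -14.98 VAR  (c) S = 115.7 VA  (d) PF = 0.9916 (leading)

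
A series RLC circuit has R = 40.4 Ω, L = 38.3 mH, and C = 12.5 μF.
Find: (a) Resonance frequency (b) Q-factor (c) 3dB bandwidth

Step 1 — Resonance condition Im(Z)=0 gives ω₀ = 1/√(LC).
Step 2 — ω₀ = 1/√(0.0383·1.25e-05) = 1445 rad/s.
Step 3 — f₀ = ω₀/(2π) = 230 Hz.
Step 4 — Series Q: Q = ω₀L/R = 1445·0.0383/40.4 = 1.37.
Step 5 — 3dB bandwidth: Δω = ω₀/Q = 1055 rad/s; BW = Δω/(2π) = 167.9 Hz.

(a) f₀ = 230 Hz  (b) Q = 1.37  (c) BW = 167.9 Hz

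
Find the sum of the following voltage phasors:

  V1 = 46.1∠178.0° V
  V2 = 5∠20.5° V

Step 1 — Convert each phasor to rectangular form:
  V1 = 46.1·(cos(178.0°) + j·sin(178.0°)) = -46.07 + j1.609 V
  V2 = 5·(cos(20.5°) + j·sin(20.5°)) = 4.683 + j1.751 V
Step 2 — Sum components: V_total = -41.39 + j3.36 V.
Step 3 — Convert to polar: |V_total| = 41.52 V, ∠V_total = 175.4°.

V_total = 41.52∠175.4° V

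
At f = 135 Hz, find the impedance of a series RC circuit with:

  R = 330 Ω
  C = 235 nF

Step 1 — Angular frequency: ω = 2π·f = 2π·135 = 848.2 rad/s.
Step 2 — Component impedances:
  R: Z = R = 330 Ω
  C: Z = 1/(jωC) = -j/(ω·C) = 0 - j5017 Ω
Step 3 — Series combination: Z_total = R + C = 330 - j5017 Ω = 5028∠-86.2° Ω.

Z = 330 - j5017 Ω = 5028∠-86.2° Ω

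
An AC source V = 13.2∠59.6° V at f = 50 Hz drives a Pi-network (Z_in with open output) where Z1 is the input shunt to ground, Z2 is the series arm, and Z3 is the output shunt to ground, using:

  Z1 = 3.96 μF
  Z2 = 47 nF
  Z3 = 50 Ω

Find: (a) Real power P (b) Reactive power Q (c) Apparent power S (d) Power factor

Step 1 — Angular frequency: ω = 2π·f = 2π·50 = 314.2 rad/s.
Step 2 — Component impedances:
  Z1: Z = 1/(jωC) = -j/(ω·C) = 0 - j803.8 Ω
  Z2: Z = 1/(jωC) = -j/(ω·C) = 0 - j6.773e+04 Ω
  Z3: Z = R = 50 Ω
Step 3 — With open output, the series arm Z2 and the output shunt Z3 appear in series to ground: Z2 + Z3 = 50 - j6.773e+04 Ω.
Step 4 — Parallel with input shunt Z1: Z_in = Z1 || (Z2 + Z3) = 0.006879 - j794.4 Ω = 794.4∠-90.0° Ω.
Step 5 — Source phasor: V = 13.2∠59.6° V = 6.68 + j11.39 V.
Step 6 — Current: I = V / Z = -0.01433 + j0.008409 A = 0.01662∠149.6° A.
Step 7 — Complex power: S = V·I* = 1.899e-06 - j0.2193 VA.
Step 8 — Real power: P = Re(S) = 1.899e-06 W.
Step 9 — Reactive power: Q = Im(S) = -0.2193 VAR.
Step 10 — Apparent power: |S| = 0.2193 VA.
Step 11 — Power factor: PF = P/|S| = 8.66e-06 (leading).

(a) P = 1.899e-06 W  (b) Q = -0.2193 VAR  (c) S = 0.2193 VA  (d) PF = 8.66e-06 (leading)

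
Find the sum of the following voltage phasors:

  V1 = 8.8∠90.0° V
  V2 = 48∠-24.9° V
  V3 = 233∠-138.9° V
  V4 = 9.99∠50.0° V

Step 1 — Convert each phasor to rectangular form:
  V1 = 8.8·(cos(90.0°) + j·sin(90.0°)) = 0 + j8.8 V
  V2 = 48·(cos(-24.9°) + j·sin(-24.9°)) = 43.54 - j20.21 V
  V3 = 233·(cos(-138.9°) + j·sin(-138.9°)) = -175.6 - j153.2 V
  V4 = 9.99·(cos(50.0°) + j·sin(50.0°)) = 6.421 + j7.653 V
Step 2 — Sum components: V_total = -125.6 - j156.9 V.
Step 3 — Convert to polar: |V_total| = 201 V, ∠V_total = -128.7°.

V_total = 201∠-128.7° V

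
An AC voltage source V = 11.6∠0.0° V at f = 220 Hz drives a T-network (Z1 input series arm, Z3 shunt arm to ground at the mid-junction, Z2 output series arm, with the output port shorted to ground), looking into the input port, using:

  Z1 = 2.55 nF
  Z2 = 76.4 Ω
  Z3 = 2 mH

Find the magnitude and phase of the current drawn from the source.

Step 1 — Angular frequency: ω = 2π·f = 2π·220 = 1382 rad/s.
Step 2 — Component impedances:
  Z1: Z = 1/(jωC) = -j/(ω·C) = 0 - j2.837e+05 Ω
  Z2: Z = R = 76.4 Ω
  Z3: Z = jωL = j·1382·0.002 = 0 + j2.765 Ω
Step 3 — With the output port shorted to ground, the output series arm Z2 runs from the junction to ground; the shunt arm Z3 also runs from the junction to ground. They appear in parallel: Z3 || Z2 = 0.09991 + j2.761 Ω.
Step 4 — Series with input arm Z1: Z_in = Z1 + (Z3 || Z2) = 0.09991 - j2.837e+05 Ω = 2.837e+05∠-90.0° Ω.
Step 5 — Source phasor: V = 11.6∠0.0° V = 11.6 V.
Step 6 — Ohm's law: I = V / Z_total = (11.6) / (0.09991 - j2.837e+05) = 1.44e-11 + j4.089e-05 A.
Step 7 — Convert to polar: |I| = 4.089e-05 A, ∠I = 90.0°.

I = 4.089e-05∠90.0° A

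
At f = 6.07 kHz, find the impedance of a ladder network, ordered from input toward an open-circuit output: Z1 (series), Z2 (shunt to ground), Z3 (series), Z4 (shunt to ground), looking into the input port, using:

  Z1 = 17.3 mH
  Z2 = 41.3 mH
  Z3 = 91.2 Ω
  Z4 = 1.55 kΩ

Step 1 — Angular frequency: ω = 2π·f = 2π·6070 = 3.814e+04 rad/s.
Step 2 — Component impedances:
  Z1: Z = jωL = j·3.814e+04·0.0173 = 0 + j659.8 Ω
  Z2: Z = jωL = j·3.814e+04·0.0413 = 0 + j1575 Ω
  Z3: Z = R = 91.2 Ω
  Z4: Z = R = 1550 Ω
Step 3 — Ladder network (open output): work backward from the far end, alternating series and parallel combinations. Z_in = 786.9 + j1480 Ω = 1676∠62.0° Ω.

Z = 786.9 + j1480 Ω = 1676∠62.0° Ω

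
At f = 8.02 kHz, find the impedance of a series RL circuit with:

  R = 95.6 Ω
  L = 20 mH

Step 1 — Angular frequency: ω = 2π·f = 2π·8020 = 5.039e+04 rad/s.
Step 2 — Component impedances:
  R: Z = R = 95.6 Ω
  L: Z = jωL = j·5.039e+04·0.02 = 0 + j1008 Ω
Step 3 — Series combination: Z_total = R + L = 95.6 + j1008 Ω = 1012∠84.6° Ω.

Z = 95.6 + j1008 Ω = 1012∠84.6° Ω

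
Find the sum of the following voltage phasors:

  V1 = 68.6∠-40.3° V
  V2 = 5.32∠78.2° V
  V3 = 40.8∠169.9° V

Step 1 — Convert each phasor to rectangular form:
  V1 = 68.6·(cos(-40.3°) + j·sin(-40.3°)) = 52.32 - j44.37 V
  V2 = 5.32·(cos(78.2°) + j·sin(78.2°)) = 1.088 + j5.208 V
  V3 = 40.8·(cos(169.9°) + j·sin(169.9°)) = -40.17 + j7.155 V
Step 2 — Sum components: V_total = 13.24 - j32.01 V.
Step 3 — Convert to polar: |V_total| = 34.64 V, ∠V_total = -67.5°.

V_total = 34.64∠-67.5° V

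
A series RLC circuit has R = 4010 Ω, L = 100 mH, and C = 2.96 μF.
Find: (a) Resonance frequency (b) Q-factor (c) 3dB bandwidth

Step 1 — Resonance condition Im(Z)=0 gives ω₀ = 1/√(LC).
Step 2 — ω₀ = 1/√(0.1·2.96e-06) = 1838 rad/s.
Step 3 — f₀ = ω₀/(2π) = 292.5 Hz.
Step 4 — Series Q: Q = ω₀L/R = 1838·0.1/4010 = 0.04584.
Step 5 — 3dB bandwidth: Δω = ω₀/Q = 4.01e+04 rad/s; BW = Δω/(2π) = 6382 Hz.

(a) f₀ = 292.5 Hz  (b) Q = 0.04584  (c) BW = 6382 Hz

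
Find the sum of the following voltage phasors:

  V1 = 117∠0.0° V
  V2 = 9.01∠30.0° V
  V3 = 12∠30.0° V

Step 1 — Convert each phasor to rectangular form:
  V1 = 117·(cos(0.0°) + j·sin(0.0°)) = 117 V
  V2 = 9.01·(cos(30.0°) + j·sin(30.0°)) = 7.803 + j4.505 V
  V3 = 12·(cos(30.0°) + j·sin(30.0°)) = 10.39 + j6 V
Step 2 — Sum components: V_total = 135.2 + j10.5 V.
Step 3 — Convert to polar: |V_total| = 135.6 V, ∠V_total = 4.4°.

V_total = 135.6∠4.4° V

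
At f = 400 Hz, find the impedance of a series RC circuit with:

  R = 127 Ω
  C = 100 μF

Step 1 — Angular frequency: ω = 2π·f = 2π·400 = 2513 rad/s.
Step 2 — Component impedances:
  R: Z = R = 127 Ω
  C: Z = 1/(jωC) = -j/(ω·C) = 0 - j3.979 Ω
Step 3 — Series combination: Z_total = R + C = 127 - j3.979 Ω = 127.1∠-1.8° Ω.

Z = 127 - j3.979 Ω = 127.1∠-1.8° Ω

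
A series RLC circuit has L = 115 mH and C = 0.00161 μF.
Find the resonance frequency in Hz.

Step 1 — Resonance condition Im(Z)=0 gives ω₀ = 1/√(LC).
Step 2 — ω₀ = 1/√(0.115·1.61e-09) = 7.349e+04 rad/s.
Step 3 — f₀ = ω₀/(2π) = 1.17e+04 Hz.

f₀ = 1.17e+04 Hz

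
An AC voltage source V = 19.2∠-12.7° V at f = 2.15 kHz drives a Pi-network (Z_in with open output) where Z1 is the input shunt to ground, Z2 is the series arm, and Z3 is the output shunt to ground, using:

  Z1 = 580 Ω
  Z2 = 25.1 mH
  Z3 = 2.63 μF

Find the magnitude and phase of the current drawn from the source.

Step 1 — Angular frequency: ω = 2π·f = 2π·2150 = 1.351e+04 rad/s.
Step 2 — Component impedances:
  Z1: Z = R = 580 Ω
  Z2: Z = jωL = j·1.351e+04·0.0251 = 0 + j339.1 Ω
  Z3: Z = 1/(jωC) = -j/(ω·C) = 0 - j28.15 Ω
Step 3 — With open output, the series arm Z2 and the output shunt Z3 appear in series to ground: Z2 + Z3 = 0 + j310.9 Ω.
Step 4 — Parallel with input shunt Z1: Z_in = Z1 || (Z2 + Z3) = 129.5 + j241.5 Ω = 274∠61.8° Ω.
Step 5 — Source phasor: V = 19.2∠-12.7° V = 18.73 - j4.221 V.
Step 6 — Ohm's law: I = V / Z_total = (18.73 - j4.221) / (129.5 + j241.5) = 0.01872 - j0.06752 A.
Step 7 — Convert to polar: |I| = 0.07006 A, ∠I = -74.5°.

I = 0.07006∠-74.5° A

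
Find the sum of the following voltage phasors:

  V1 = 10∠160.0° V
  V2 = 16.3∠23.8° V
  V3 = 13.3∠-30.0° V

Step 1 — Convert each phasor to rectangular form:
  V1 = 10·(cos(160.0°) + j·sin(160.0°)) = -9.397 + j3.42 V
  V2 = 16.3·(cos(23.8°) + j·sin(23.8°)) = 14.91 + j6.578 V
  V3 = 13.3·(cos(-30.0°) + j·sin(-30.0°)) = 11.52 - j6.65 V
Step 2 — Sum components: V_total = 17.04 + j3.348 V.
Step 3 — Convert to polar: |V_total| = 17.36 V, ∠V_total = 11.1°.

V_total = 17.36∠11.1° V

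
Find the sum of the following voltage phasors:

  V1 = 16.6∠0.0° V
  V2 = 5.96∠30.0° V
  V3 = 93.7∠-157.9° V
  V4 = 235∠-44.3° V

Step 1 — Convert each phasor to rectangular form:
  V1 = 16.6·(cos(0.0°) + j·sin(0.0°)) = 16.6 V
  V2 = 5.96·(cos(30.0°) + j·sin(30.0°)) = 5.162 + j2.98 V
  V3 = 93.7·(cos(-157.9°) + j·sin(-157.9°)) = -86.82 - j35.25 V
  V4 = 235·(cos(-44.3°) + j·sin(-44.3°)) = 168.2 - j164.1 V
Step 2 — Sum components: V_total = 103.1 - j196.4 V.
Step 3 — Convert to polar: |V_total| = 221.8 V, ∠V_total = -62.3°.

V_total = 221.8∠-62.3° V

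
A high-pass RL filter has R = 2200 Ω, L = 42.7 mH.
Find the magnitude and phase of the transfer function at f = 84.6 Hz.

Step 1 — Angular frequency: ω = 2π·84.6 = 531.6 rad/s.
Step 2 — Transfer function: H(jω) = jωL/(R + jωL).
Step 3 — Numerator jωL = j·22.7; denominator R + jωL = 2200 + j22.7.
Step 4 — H = 0.0001064 + j0.01032.
Step 5 — Magnitude: |H| = 0.01032 (-39.7 dB); phase: φ = 89.4°.

|H| = 0.01032 (-39.7 dB), φ = 89.4°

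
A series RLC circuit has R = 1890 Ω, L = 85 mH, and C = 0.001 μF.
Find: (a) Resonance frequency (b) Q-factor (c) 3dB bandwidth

Step 1 — Resonance condition Im(Z)=0 gives ω₀ = 1/√(LC).
Step 2 — ω₀ = 1/√(0.085·1e-09) = 1.085e+05 rad/s.
Step 3 — f₀ = ω₀/(2π) = 1.726e+04 Hz.
Step 4 — Series Q: Q = ω₀L/R = 1.085e+05·0.085/1890 = 4.878.
Step 5 — 3dB bandwidth: Δω = ω₀/Q = 2.224e+04 rad/s; BW = Δω/(2π) = 3539 Hz.

(a) f₀ = 1.726e+04 Hz  (b) Q = 4.878  (c) BW = 3539 Hz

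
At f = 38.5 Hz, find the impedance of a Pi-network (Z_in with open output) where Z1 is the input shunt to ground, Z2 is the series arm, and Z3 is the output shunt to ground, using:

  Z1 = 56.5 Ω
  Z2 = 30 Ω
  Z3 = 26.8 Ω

Step 1 — Angular frequency: ω = 2π·f = 2π·38.5 = 241.9 rad/s.
Step 2 — Component impedances:
  Z1: Z = R = 56.5 Ω
  Z2: Z = R = 30 Ω
  Z3: Z = R = 26.8 Ω
Step 3 — With open output, the series arm Z2 and the output shunt Z3 appear in series to ground: Z2 + Z3 = 56.8 Ω.
Step 4 — Parallel with input shunt Z1: Z_in = Z1 || (Z2 + Z3) = 28.32 Ω = 28.32∠0.0° Ω.

Z = 28.32 Ω = 28.32∠0.0° Ω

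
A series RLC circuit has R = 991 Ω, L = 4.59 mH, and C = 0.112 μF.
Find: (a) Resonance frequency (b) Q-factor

Step 1 — Resonance condition Im(Z)=0 gives ω₀ = 1/√(LC).
Step 2 — ω₀ = 1/√(0.00459·1.12e-07) = 4.41e+04 rad/s.
Step 3 — f₀ = ω₀/(2π) = 7019 Hz.
Step 4 — Series Q: Q = ω₀L/R = 4.41e+04·0.00459/991 = 0.2043.

(a) f₀ = 7019 Hz  (b) Q = 0.2043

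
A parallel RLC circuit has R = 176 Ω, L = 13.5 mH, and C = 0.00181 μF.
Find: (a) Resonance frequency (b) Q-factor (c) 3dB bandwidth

Step 1 — Resonance: ω₀ = 1/√(LC) = 1/√(0.0135·1.81e-09) = 2.023e+05 rad/s.
Step 2 — f₀ = ω₀/(2π) = 3.22e+04 Hz.
Step 3 — Parallel Q: Q = R/(ω₀L) = 176/(2.023e+05·0.0135) = 0.06444.
Step 4 — Bandwidth: Δω = ω₀/Q = 3.139e+06 rad/s; BW = Δω/(2π) = 4.996e+05 Hz.

(a) f₀ = 3.22e+04 Hz  (b) Q = 0.06444  (c) BW = 4.996e+05 Hz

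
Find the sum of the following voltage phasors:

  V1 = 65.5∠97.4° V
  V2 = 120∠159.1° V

Step 1 — Convert each phasor to rectangular form:
  V1 = 65.5·(cos(97.4°) + j·sin(97.4°)) = -8.436 + j64.95 V
  V2 = 120·(cos(159.1°) + j·sin(159.1°)) = -112.1 + j42.81 V
Step 2 — Sum components: V_total = -120.5 + j107.8 V.
Step 3 — Convert to polar: |V_total| = 161.7 V, ∠V_total = 138.2°.

V_total = 161.7∠138.2° V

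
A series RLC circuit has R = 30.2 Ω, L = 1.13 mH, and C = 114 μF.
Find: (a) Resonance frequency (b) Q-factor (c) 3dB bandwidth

Step 1 — Resonance: ω₀ = 1/√(LC) = 1/√(0.00113·0.000114) = 2786 rad/s.
Step 2 — f₀ = ω₀/(2π) = 443.4 Hz.
Step 3 — Series Q: Q = ω₀L/R = 2786·0.00113/30.2 = 0.1043.
Step 4 — Bandwidth: Δω = ω₀/Q = 2.673e+04 rad/s; BW = Δω/(2π) = 4254 Hz.

(a) f₀ = 443.4 Hz  (b) Q = 0.1043  (c) BW = 4254 Hz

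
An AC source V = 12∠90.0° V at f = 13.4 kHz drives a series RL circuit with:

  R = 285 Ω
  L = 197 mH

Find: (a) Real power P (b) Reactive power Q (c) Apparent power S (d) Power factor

Step 1 — Angular frequency: ω = 2π·f = 2π·1.34e+04 = 8.419e+04 rad/s.
Step 2 — Component impedances:
  R: Z = R = 285 Ω
  L: Z = jωL = j·8.419e+04·0.197 = 0 + j1.659e+04 Ω
Step 3 — Series combination: Z_total = R + L = 285 + j1.659e+04 Ω = 1.659e+04∠89.0° Ω.
Step 4 — Source phasor: V = 12∠90.0° V = 0 + j12 V.
Step 5 — Current: I = V / Z = 0.0007233 + j1.243e-05 A = 0.0007234∠1.0° A.
Step 6 — Complex power: S = V·I* = 0.0001491 + j0.008679 VA.
Step 7 — Real power: P = Re(S) = 0.0001491 W.
Step 8 — Reactive power: Q = Im(S) = 0.008679 VAR.
Step 9 — Apparent power: |S| = 0.008681 VA.
Step 10 — Power factor: PF = P/|S| = 0.01718 (lagging).

(a) P = 0.0001491 W  (b) Q = 0.008679 VAR  (c) S = 0.008681 VA  (d) PF = 0.01718 (lagging)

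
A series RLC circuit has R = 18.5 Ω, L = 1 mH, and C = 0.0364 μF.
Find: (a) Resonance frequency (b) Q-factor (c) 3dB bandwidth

Step 1 — Resonance condition Im(Z)=0 gives ω₀ = 1/√(LC).
Step 2 — ω₀ = 1/√(0.001·3.64e-08) = 1.657e+05 rad/s.
Step 3 — f₀ = ω₀/(2π) = 2.638e+04 Hz.
Step 4 — Series Q: Q = ω₀L/R = 1.657e+05·0.001/18.5 = 8.959.
Step 5 — 3dB bandwidth: Δω = ω₀/Q = 1.85e+04 rad/s; BW = Δω/(2π) = 2944 Hz.

(a) f₀ = 2.638e+04 Hz  (b) Q = 8.959  (c) BW = 2944 Hz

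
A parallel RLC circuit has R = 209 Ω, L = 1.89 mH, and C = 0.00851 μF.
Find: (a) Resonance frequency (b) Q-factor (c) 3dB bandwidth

Step 1 — Resonance: ω₀ = 1/√(LC) = 1/√(0.00189·8.51e-09) = 2.493e+05 rad/s.
Step 2 — f₀ = ω₀/(2π) = 3.968e+04 Hz.
Step 3 — Parallel Q: Q = R/(ω₀L) = 209/(2.493e+05·0.00189) = 0.4435.
Step 4 — Bandwidth: Δω = ω₀/Q = 5.622e+05 rad/s; BW = Δω/(2π) = 8.948e+04 Hz.

(a) f₀ = 3.968e+04 Hz  (b) Q = 0.4435  (c) BW = 8.948e+04 Hz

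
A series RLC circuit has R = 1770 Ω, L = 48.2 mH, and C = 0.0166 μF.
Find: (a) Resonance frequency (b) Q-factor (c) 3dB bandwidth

Step 1 — Resonance: ω₀ = 1/√(LC) = 1/√(0.0482·1.66e-08) = 3.535e+04 rad/s.
Step 2 — f₀ = ω₀/(2π) = 5627 Hz.
Step 3 — Series Q: Q = ω₀L/R = 3.535e+04·0.0482/1770 = 0.9627.
Step 4 — Bandwidth: Δω = ω₀/Q = 3.672e+04 rad/s; BW = Δω/(2π) = 5844 Hz.

(a) f₀ = 5627 Hz  (b) Q = 0.9627  (c) BW = 5844 Hz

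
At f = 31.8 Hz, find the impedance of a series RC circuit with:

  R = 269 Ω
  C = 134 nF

Step 1 — Angular frequency: ω = 2π·f = 2π·31.8 = 199.8 rad/s.
Step 2 — Component impedances:
  R: Z = R = 269 Ω
  C: Z = 1/(jωC) = -j/(ω·C) = 0 - j3.735e+04 Ω
Step 3 — Series combination: Z_total = R + C = 269 - j3.735e+04 Ω = 3.735e+04∠-89.6° Ω.

Z = 269 - j3.735e+04 Ω = 3.735e+04∠-89.6° Ω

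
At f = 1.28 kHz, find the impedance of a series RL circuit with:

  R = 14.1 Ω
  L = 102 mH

Step 1 — Angular frequency: ω = 2π·f = 2π·1280 = 8042 rad/s.
Step 2 — Component impedances:
  R: Z = R = 14.1 Ω
  L: Z = jωL = j·8042·0.102 = 0 + j820.3 Ω
Step 3 — Series combination: Z_total = R + L = 14.1 + j820.3 Ω = 820.5∠89.0° Ω.

Z = 14.1 + j820.3 Ω = 820.5∠89.0° Ω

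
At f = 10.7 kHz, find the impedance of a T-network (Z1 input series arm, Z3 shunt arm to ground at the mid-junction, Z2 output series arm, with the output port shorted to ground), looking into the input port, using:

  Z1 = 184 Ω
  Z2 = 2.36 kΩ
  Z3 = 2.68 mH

Step 1 — Angular frequency: ω = 2π·f = 2π·1.07e+04 = 6.723e+04 rad/s.
Step 2 — Component impedances:
  Z1: Z = R = 184 Ω
  Z2: Z = R = 2360 Ω
  Z3: Z = jωL = j·6.723e+04·0.00268 = 0 + j180.2 Ω
Step 3 — With the output port shorted to ground, the output series arm Z2 runs from the junction to ground; the shunt arm Z3 also runs from the junction to ground. They appear in parallel: Z3 || Z2 = 13.68 + j179.1 Ω.
Step 4 — Series with input arm Z1: Z_in = Z1 + (Z3 || Z2) = 197.7 + j179.1 Ω = 266.8∠42.2° Ω.

Z = 197.7 + j179.1 Ω = 266.8∠42.2° Ω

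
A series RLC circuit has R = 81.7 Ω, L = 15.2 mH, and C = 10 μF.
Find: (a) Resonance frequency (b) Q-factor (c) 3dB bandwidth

Step 1 — Resonance: ω₀ = 1/√(LC) = 1/√(0.0152·1e-05) = 2565 rad/s.
Step 2 — f₀ = ω₀/(2π) = 408.2 Hz.
Step 3 — Series Q: Q = ω₀L/R = 2565·0.0152/81.7 = 0.4772.
Step 4 — Bandwidth: Δω = ω₀/Q = 5375 rad/s; BW = Δω/(2π) = 855.5 Hz.

(a) f₀ = 408.2 Hz  (b) Q = 0.4772  (c) BW = 855.5 Hz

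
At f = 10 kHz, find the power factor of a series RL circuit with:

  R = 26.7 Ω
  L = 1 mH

Step 1 — Angular frequency: ω = 2π·f = 2π·1e+04 = 6.283e+04 rad/s.
Step 2 — Component impedances:
  R: Z = R = 26.7 Ω
  L: Z = jωL = j·6.283e+04·0.001 = 0 + j62.83 Ω
Step 3 — Series combination: Z_total = R + L = 26.7 + j62.83 Ω = 68.27∠67.0° Ω.
Step 4 — Power factor: PF = cos(φ) = Re(Z)/|Z| = 26.7/68.27 = 0.3911.
Step 5 — Type: Im(Z) = 62.83 ⇒ lagging (phase φ = 67.0°).

PF = 0.3911 (lagging, φ = 67.0°)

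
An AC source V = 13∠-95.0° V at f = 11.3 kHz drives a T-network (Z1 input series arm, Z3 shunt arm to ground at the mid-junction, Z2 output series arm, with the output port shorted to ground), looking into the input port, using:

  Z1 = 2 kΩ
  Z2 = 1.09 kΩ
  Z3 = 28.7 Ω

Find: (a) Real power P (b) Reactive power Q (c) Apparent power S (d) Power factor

Step 1 — Angular frequency: ω = 2π·f = 2π·1.13e+04 = 7.1e+04 rad/s.
Step 2 — Component impedances:
  Z1: Z = R = 2000 Ω
  Z2: Z = R = 1090 Ω
  Z3: Z = R = 28.7 Ω
Step 3 — With the output port shorted to ground, the output series arm Z2 runs from the junction to ground; the shunt arm Z3 also runs from the junction to ground. They appear in parallel: Z3 || Z2 = 27.96 Ω.
Step 4 — Series with input arm Z1: Z_in = Z1 + (Z3 || Z2) = 2028 Ω = 2028∠0.0° Ω.
Step 5 — Source phasor: V = 13∠-95.0° V = -1.133 - j12.95 V.
Step 6 — Current: I = V / Z = -0.0005587 - j0.006386 A = 0.00641∠-95.0° A.
Step 7 — Complex power: S = V·I* = 0.08333 VA.
Step 8 — Real power: P = Re(S) = 0.08333 W.
Step 9 — Reactive power: Q = Im(S) = 0 VAR.
Step 10 — Apparent power: |S| = 0.08333 VA.
Step 11 — Power factor: PF = P/|S| = 1 (unity).

(a) P = 0.08333 W  (b) Q = 0 VAR  (c) S = 0.08333 VA  (d) PF = 1 (unity)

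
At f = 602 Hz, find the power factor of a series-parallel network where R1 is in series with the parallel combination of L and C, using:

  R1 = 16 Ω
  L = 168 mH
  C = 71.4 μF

Step 1 — Angular frequency: ω = 2π·f = 2π·602 = 3782 rad/s.
Step 2 — Component impedances:
  R1: Z = R = 16 Ω
  L: Z = jωL = j·3782·0.168 = 0 + j635.5 Ω
  C: Z = 1/(jωC) = -j/(ω·C) = 0 - j3.703 Ω
Step 3 — Parallel branch: L || C = 1/(1/L + 1/C) = 0 - j3.724 Ω.
Step 4 — Series with R1: Z_total = R1 + (L || C) = 16 - j3.724 Ω = 16.43∠-13.1° Ω.
Step 5 — Power factor: PF = cos(φ) = Re(Z)/|Z| = 16/16.4278 = 0.974.
Step 6 — Type: Im(Z) = -3.724 ⇒ leading (phase φ = -13.1°).

PF = 0.974 (leading, φ = -13.1°)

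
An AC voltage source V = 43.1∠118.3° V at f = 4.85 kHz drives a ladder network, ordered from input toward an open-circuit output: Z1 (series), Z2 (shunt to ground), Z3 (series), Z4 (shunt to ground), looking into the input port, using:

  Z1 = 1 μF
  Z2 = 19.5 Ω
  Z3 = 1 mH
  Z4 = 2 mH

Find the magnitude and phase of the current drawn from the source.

Step 1 — Angular frequency: ω = 2π·f = 2π·4850 = 3.047e+04 rad/s.
Step 2 — Component impedances:
  Z1: Z = 1/(jωC) = -j/(ω·C) = 0 - j32.82 Ω
  Z2: Z = R = 19.5 Ω
  Z3: Z = jωL = j·3.047e+04·0.001 = 0 + j30.47 Ω
  Z4: Z = jωL = j·3.047e+04·0.002 = 0 + j60.95 Ω
Step 3 — Ladder network (open output): work backward from the far end, alternating series and parallel combinations. Z_in = 18.65 - j28.84 Ω = 34.34∠-57.1° Ω.
Step 4 — Source phasor: V = 43.1∠118.3° V = -20.43 + j37.95 V.
Step 5 — Ohm's law: I = V / Z_total = (-20.43 + j37.95) / (18.65 - j28.84) = -1.251 + j0.1005 A.
Step 6 — Convert to polar: |I| = 1.255 A, ∠I = 175.4°.

I = 1.255∠175.4° A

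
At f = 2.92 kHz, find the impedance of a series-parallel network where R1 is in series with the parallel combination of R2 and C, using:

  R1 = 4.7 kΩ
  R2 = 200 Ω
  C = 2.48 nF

Step 1 — Angular frequency: ω = 2π·f = 2π·2920 = 1.835e+04 rad/s.
Step 2 — Component impedances:
  R1: Z = R = 4700 Ω
  R2: Z = R = 200 Ω
  C: Z = 1/(jωC) = -j/(ω·C) = 0 - j2.198e+04 Ω
Step 3 — Parallel branch: R2 || C = 1/(1/R2 + 1/C) = 200 - j1.82 Ω.
Step 4 — Series with R1: Z_total = R1 + (R2 || C) = 4900 - j1.82 Ω = 4900∠-0.0° Ω.

Z = 4900 - j1.82 Ω = 4900∠-0.0° Ω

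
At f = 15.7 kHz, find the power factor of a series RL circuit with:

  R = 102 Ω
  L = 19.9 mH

Step 1 — Angular frequency: ω = 2π·f = 2π·1.57e+04 = 9.865e+04 rad/s.
Step 2 — Component impedances:
  R: Z = R = 102 Ω
  L: Z = jωL = j·9.865e+04·0.0199 = 0 + j1963 Ω
Step 3 — Series combination: Z_total = R + L = 102 + j1963 Ω = 1966∠87.0° Ω.
Step 4 — Power factor: PF = cos(φ) = Re(Z)/|Z| = 102/1965.7 = 0.05189.
Step 5 — Type: Im(Z) = 1963 ⇒ lagging (phase φ = 87.0°).

PF = 0.05189 (lagging, φ = 87.0°)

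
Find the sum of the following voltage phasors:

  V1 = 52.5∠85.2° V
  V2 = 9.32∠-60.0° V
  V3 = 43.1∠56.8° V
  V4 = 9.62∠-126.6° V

Step 1 — Convert each phasor to rectangular form:
  V1 = 52.5·(cos(85.2°) + j·sin(85.2°)) = 4.393 + j52.32 V
  V2 = 9.32·(cos(-60.0°) + j·sin(-60.0°)) = 4.66 - j8.071 V
  V3 = 43.1·(cos(56.8°) + j·sin(56.8°)) = 23.6 + j36.06 V
  V4 = 9.62·(cos(-126.6°) + j·sin(-126.6°)) = -5.736 - j7.723 V
Step 2 — Sum components: V_total = 26.92 + j72.59 V.
Step 3 — Convert to polar: |V_total| = 77.42 V, ∠V_total = 69.7°.

V_total = 77.42∠69.7° V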